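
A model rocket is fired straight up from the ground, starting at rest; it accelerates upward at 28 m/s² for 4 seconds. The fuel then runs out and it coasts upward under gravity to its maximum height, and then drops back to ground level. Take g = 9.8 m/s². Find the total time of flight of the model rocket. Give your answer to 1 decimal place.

Phase 1 (powered ascent): v₀ = 0 m/s, a = 28 m/s².
v = v₀ + at = 0 + (28)(4) = 112 m/s
Δx = v₀t + ½at² = 0·4 + 0.5·28·4² = 224 m

Phase 2 (coasting upward): v₀ = 112 m/s, a = -9.8 m/s².
v = v₀ + at → t = (0 − 112) / -9.8 = 11.4 s
v² = v₀² + 2aΔx → Δx = (0² − 112²)/(2·-9.8) = 640 m

Phase 3 (free fall): v₀ = 0 m/s, a = -9.8 m/s².
Falls 864 m from rest: t = √(2·864/9.8) = 13.3 s; v = g·t = 130 m/s.
Total time = 4.00 + 11.4 + 13.3 = 28.7 s

28.7 s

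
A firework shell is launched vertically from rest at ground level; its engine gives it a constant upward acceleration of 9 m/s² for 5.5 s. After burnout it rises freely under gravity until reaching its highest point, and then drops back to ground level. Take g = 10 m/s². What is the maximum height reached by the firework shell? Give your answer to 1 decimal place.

258.6 m

Phase 1 (powered ascent): v₀ = 0 m/s, a = 9 m/s².
v = v₀ + at = 0 + (9)(5.5) = 49.5 m/s
Δx = v₀t + ½at² = 0·5.5 + 0.5·9·5.5² = 136 m

Phase 2 (coasting upward): v₀ = 49.5 m/s, a = -10 m/s².
v = v₀ + at → t = (0 − 49.5) / -10 = 4.95 s
v² = v₀² + 2aΔx → Δx = (0² − 49.5²)/(2·-10) = 123 m
Maximum height = 136 + 123 = 259 m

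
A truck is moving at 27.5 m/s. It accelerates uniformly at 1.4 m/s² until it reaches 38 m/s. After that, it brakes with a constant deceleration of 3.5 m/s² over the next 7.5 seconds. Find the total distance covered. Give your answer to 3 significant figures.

Phase 1 (accelerating): v₀ = 27.5 m/s, a = 1.4 m/s².
v = v₀ + at → t = (38 − 27.5) / 1.4 = 7.50 s
v² = v₀² + 2aΔx → Δx = (38² − 27.5²)/(2·1.4) = 246 m

Phase 2 (decelerating): v₀ = 38.0 m/s, a = -3.5 m/s².
v = v₀ + at = 38.0 + (-3.5)(7.5) = 11.8 m/s
Δx = v₀t + ½at² = 38.0·7.5 + 0.5·-3.5·7.5² = 187 m
Total distance = 246 + 187 = 432 m

432 m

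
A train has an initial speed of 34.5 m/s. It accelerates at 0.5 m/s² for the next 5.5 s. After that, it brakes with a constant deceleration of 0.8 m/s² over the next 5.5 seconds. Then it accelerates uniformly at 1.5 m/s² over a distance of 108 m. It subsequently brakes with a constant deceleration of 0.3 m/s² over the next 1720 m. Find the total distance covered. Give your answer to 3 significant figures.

Phase 1 (accelerating): v₀ = 34.5 m/s, a = 0.5 m/s².
v = v₀ + at = 34.5 + (0.5)(5.5) = 37.2 m/s
Δx = v₀t + ½at² = 34.5·5.5 + 0.5·0.5·5.5² = 197 m

Phase 2 (decelerating): v₀ = 37.2 m/s, a = -0.8 m/s².
v = v₀ + at = 37.2 + (-0.8)(5.5) = 32.9 m/s
Δx = v₀t + ½at² = 37.2·5.5 + 0.5·-0.8·5.5² = 193 m

Phase 3 (accelerating): v₀ = 32.9 m/s, a = 1.5 m/s².
v² = v₀² + 2aΔx = 32.9² + 2·1.5·108 = 1400 → v = 37.5 m/s
t = (v − v₀)/a = (37.5 − 32.9)/1.5 = 3.07 s

Phase 4 (decelerating): v₀ = 37.5 m/s, a = -0.3 m/s².
v² = v₀² + 2aΔx = 37.5² + 2·-0.3·1720 = 371 → v = 19.3 m/s
t = (v − v₀)/a = (19.3 − 37.5)/-0.3 = 60.6 s
Total distance = 197 + 193 + 108 + 1720 = 2220 m

2220 m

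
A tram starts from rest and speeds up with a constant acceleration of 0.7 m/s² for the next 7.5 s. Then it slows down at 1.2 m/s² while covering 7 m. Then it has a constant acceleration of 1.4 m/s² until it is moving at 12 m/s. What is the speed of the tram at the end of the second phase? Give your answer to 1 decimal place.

Phase 1 (accelerating): v₀ = 0 m/s, a = 0.7 m/s².
v = v₀ + at = 0 + (0.7)(7.5) = 5.25 m/s
Δx = v₀t + ½at² = 0·7.5 + 0.5·0.7·7.5² = 19.7 m

Phase 2 (decelerating): v₀ = 5.25 m/s, a = -1.2 m/s².
v² = v₀² + 2aΔx = 5.25² + 2·-1.2·7 = 10.8 → v = 3.28 m/s
t = (v − v₀)/a = (3.28 − 5.25)/-1.2 = 1.64 s
Speed at end of phase 2 = 3.28 m/s

3.3 m/s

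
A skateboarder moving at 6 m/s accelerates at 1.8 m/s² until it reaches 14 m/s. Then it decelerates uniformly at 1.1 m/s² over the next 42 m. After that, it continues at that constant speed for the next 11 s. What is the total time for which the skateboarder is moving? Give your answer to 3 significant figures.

Phase 1 (accelerating): v₀ = 6.00 m/s, a = 1.8 m/s².
v = v₀ + at → t = (14 − 6.00) / 1.8 = 4.44 s
v² = v₀² + 2aΔx → Δx = (14² − 6.00²)/(2·1.8) = 44.4 m

Phase 2 (decelerating): v₀ = 14.0 m/s, a = -1.1 m/s².
v² = v₀² + 2aΔx = 14.0² + 2·-1.1·42 = 104 → v = 10.2 m/s
t = (v − v₀)/a = (10.2 − 14.0)/-1.1 = 3.47 s

Phase 3 (constant speed): v₀ = 10.2 m/s, a = 0 m/s².
v = v₀ + at = 10.2 + (0)(11) = 10.2 m/s
Δx = v₀t + ½at² = 10.2·11 + 0.5·0·11² = 112 m
Total time = 4.44 + 3.47 + 11.0 = 18.9 s

18.9 s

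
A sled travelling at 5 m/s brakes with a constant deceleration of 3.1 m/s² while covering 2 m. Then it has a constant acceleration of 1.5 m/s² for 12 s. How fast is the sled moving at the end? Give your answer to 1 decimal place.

21.5 m/s

Phase 1 (decelerating): v₀ = 5.00 m/s, a = -3.1 m/s².
v² = v₀² + 2aΔx = 5.00² + 2·-3.1·2 = 12.6 → v = 3.55 m/s
t = (v − v₀)/a = (3.55 − 5.00)/-3.1 = 0.468 s

Phase 2 (accelerating): v₀ = 3.55 m/s, a = 1.5 m/s².
v = v₀ + at = 3.55 + (1.5)(12) = 21.5 m/s
Δx = v₀t + ½at² = 3.55·12 + 0.5·1.5·12² = 151 m
Final speed = 21.5 m/s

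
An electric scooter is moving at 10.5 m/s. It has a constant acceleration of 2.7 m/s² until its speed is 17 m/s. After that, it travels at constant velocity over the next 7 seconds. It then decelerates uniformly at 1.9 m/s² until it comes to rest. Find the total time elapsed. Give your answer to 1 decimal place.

18.4 s

Phase 1 (accelerating): v₀ = 10.5 m/s, a = 2.7 m/s².
v = v₀ + at → t = (17 − 10.5) / 2.7 = 2.41 s
v² = v₀² + 2aΔx → Δx = (17² − 10.5²)/(2·2.7) = 33.1 m

Phase 2 (constant speed): v₀ = 17.0 m/s, a = 0 m/s².
v = v₀ + at = 17.0 + (0)(7) = 17.0 m/s
Δx = v₀t + ½at² = 17.0·7 + 0.5·0·7² = 119 m

Phase 3 (decelerating): v₀ = 17.0 m/s, a = -1.9 m/s².
v = v₀ + at → t = (0 − 17.0) / -1.9 = 8.95 s
v² = v₀² + 2aΔx → Δx = (0² − 17.0²)/(2·-1.9) = 76.1 m
Total time = 2.41 + 7.00 + 8.95 = 18.4 s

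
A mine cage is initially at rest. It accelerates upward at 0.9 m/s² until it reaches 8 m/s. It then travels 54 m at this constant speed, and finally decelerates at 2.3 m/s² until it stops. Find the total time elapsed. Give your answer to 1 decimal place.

Phase 1 (accelerating): v₀ = 0 m/s, a = 0.9 m/s².
v = v₀ + at → t = (8 − 0) / 0.9 = 8.89 s
v² = v₀² + 2aΔx → Δx = (8² − 0²)/(2·0.9) = 35.6 m

Phase 2 (constant speed): v₀ = 8.00 m/s, a = 0 m/s².
Constant speed: t = d/v = 54/8.00 = 6.75 s

Phase 3 (decelerating): v₀ = 8.00 m/s, a = -2.3 m/s².
v = v₀ + at → t = (0 − 8.00) / -2.3 = 3.48 s
v² = v₀² + 2aΔx → Δx = (0² − 8.00²)/(2·-2.3) = 13.9 m
Total time = 8.89 + 6.75 + 3.48 = 19.1 s

19.1 s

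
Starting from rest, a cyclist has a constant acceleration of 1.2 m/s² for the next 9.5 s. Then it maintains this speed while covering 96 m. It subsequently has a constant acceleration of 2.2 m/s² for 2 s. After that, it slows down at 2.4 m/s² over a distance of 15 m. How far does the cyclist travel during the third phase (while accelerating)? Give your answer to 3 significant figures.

Phase 1 (accelerating): v₀ = 0 m/s, a = 1.2 m/s².
v = v₀ + at = 0 + (1.2)(9.5) = 11.4 m/s
Δx = v₀t + ½at² = 0·9.5 + 0.5·1.2·9.5² = 54.1 m

Phase 2 (constant speed): v₀ = 11.4 m/s, a = 0 m/s².
Constant speed: t = d/v = 96/11.4 = 8.42 s

Phase 3 (accelerating): v₀ = 11.4 m/s, a = 2.2 m/s².
v = v₀ + at = 11.4 + (2.2)(2) = 15.8 m/s
Δx = v₀t + ½at² = 11.4·2 + 0.5·2.2·2² = 27.2 m
Distance in phase 3 = 27.2 m

27.2 m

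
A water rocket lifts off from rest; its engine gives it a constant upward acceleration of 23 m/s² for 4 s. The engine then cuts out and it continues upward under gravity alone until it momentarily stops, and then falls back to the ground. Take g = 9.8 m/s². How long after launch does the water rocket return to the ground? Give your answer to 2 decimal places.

24.60 s

Phase 1 (powered ascent): v₀ = 0 m/s, a = 23 m/s².
v = v₀ + at = 0 + (23)(4) = 92.0 m/s
Δx = v₀t + ½at² = 0·4 + 0.5·23·4² = 184 m

Phase 2 (coasting upward): v₀ = 92.0 m/s, a = -9.8 m/s².
v = v₀ + at → t = (0 − 92.0) / -9.8 = 9.39 s
v² = v₀² + 2aΔx → Δx = (0² − 92.0²)/(2·-9.8) = 432 m

Phase 3 (free fall): v₀ = 0 m/s, a = -9.8 m/s².
Falls 616 m from rest: t = √(2·616/9.8) = 11.2 s; v = g·t = 110 m/s.
Total time = 4.00 + 9.39 + 11.2 = 24.6 s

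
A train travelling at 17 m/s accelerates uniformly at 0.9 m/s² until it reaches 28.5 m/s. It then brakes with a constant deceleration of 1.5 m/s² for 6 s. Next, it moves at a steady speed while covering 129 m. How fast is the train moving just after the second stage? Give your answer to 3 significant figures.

19.5 m/s

Phase 1 (accelerating): v₀ = 17.0 m/s, a = 0.9 m/s².
v = v₀ + at → t = (28.5 − 17.0) / 0.9 = 12.8 s
v² = v₀² + 2aΔx → Δx = (28.5² − 17.0²)/(2·0.9) = 291 m

Phase 2 (decelerating): v₀ = 28.5 m/s, a = -1.5 m/s².
v = v₀ + at = 28.5 + (-1.5)(6) = 19.5 m/s
Δx = v₀t + ½at² = 28.5·6 + 0.5·-1.5·6² = 144 m
Speed at end of phase 2 = 19.5 m/s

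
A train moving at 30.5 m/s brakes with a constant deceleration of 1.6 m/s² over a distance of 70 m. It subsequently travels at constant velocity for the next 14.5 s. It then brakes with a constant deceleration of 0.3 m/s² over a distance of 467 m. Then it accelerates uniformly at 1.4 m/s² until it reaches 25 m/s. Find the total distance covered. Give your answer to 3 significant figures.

993 m

Phase 1 (decelerating): v₀ = 30.5 m/s, a = -1.6 m/s².
v² = v₀² + 2aΔx = 30.5² + 2·-1.6·70 = 706 → v = 26.6 m/s
t = (v − v₀)/a = (26.6 − 30.5)/-1.6 = 2.45 s

Phase 2 (constant speed): v₀ = 26.6 m/s, a = 0 m/s².
v = v₀ + at = 26.6 + (0)(14.5) = 26.6 m/s
Δx = v₀t + ½at² = 26.6·14.5 + 0.5·0·14.5² = 385 m

Phase 3 (decelerating): v₀ = 26.6 m/s, a = -0.3 m/s².
v² = v₀² + 2aΔx = 26.6² + 2·-0.3·467 = 426 → v = 20.6 m/s
t = (v − v₀)/a = (20.6 − 26.6)/-0.3 = 19.8 s

Phase 4 (accelerating): v₀ = 20.6 m/s, a = 1.4 m/s².
v = v₀ + at → t = (25 − 20.6) / 1.4 = 3.11 s
v² = v₀² + 2aΔx → Δx = (25² − 20.6²)/(2·1.4) = 71.1 m
Total distance = 70.0 + 385 + 467 + 71.1 = 993 m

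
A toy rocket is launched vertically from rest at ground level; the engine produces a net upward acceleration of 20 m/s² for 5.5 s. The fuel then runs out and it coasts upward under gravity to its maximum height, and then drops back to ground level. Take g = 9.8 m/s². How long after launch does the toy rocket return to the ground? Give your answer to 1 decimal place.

Phase 1 (powered ascent): v₀ = 0 m/s, a = 20 m/s².
v = v₀ + at = 0 + (20)(5.5) = 110 m/s
Δx = v₀t + ½at² = 0·5.5 + 0.5·20·5.5² = 302 m

Phase 2 (coasting upward): v₀ = 110 m/s, a = -9.8 m/s².
v = v₀ + at → t = (0 − 110) / -9.8 = 11.2 s
v² = v₀² + 2aΔx → Δx = (0² − 110²)/(2·-9.8) = 617 m

Phase 3 (free fall): v₀ = 0 m/s, a = -9.8 m/s².
Falls 920 m from rest: t = √(2·920/9.8) = 13.7 s; v = g·t = 134 m/s.
Total time = 5.50 + 11.2 + 13.7 = 30.4 s

30.4 s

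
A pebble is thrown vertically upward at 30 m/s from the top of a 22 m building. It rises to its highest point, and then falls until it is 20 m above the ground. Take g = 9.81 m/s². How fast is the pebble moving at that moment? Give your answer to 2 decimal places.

30.65 m/s

Phase 1 (rising): v₀ = 30.0 m/s, a = -9.81 m/s².
v = v₀ + at → t = (0 − 30.0) / -9.81 = 3.06 s
v² = v₀² + 2aΔx → Δx = (0² − 30.0²)/(2·-9.81) = 45.9 m

Phase 2 (falling): v₀ = 0 m/s, a = -9.81 m/s².
Falls 47.9 m from rest: t = √(2·47.9/9.81) = 3.12 s; v = g·t = 30.6 m/s.
Final speed = 30.6 m/s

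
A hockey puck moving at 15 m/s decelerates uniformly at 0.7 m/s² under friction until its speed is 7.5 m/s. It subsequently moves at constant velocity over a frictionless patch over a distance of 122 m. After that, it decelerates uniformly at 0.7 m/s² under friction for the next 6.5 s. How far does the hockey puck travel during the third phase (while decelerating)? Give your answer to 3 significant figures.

34.0 m

Phase 1 (decelerating): v₀ = 15.0 m/s, a = -0.7 m/s².
v = v₀ + at → t = (7.5 − 15.0) / -0.7 = 10.7 s
v² = v₀² + 2aΔx → Δx = (7.5² − 15.0²)/(2·-0.7) = 121 m

Phase 2 (constant speed): v₀ = 7.50 m/s, a = 0 m/s².
Constant speed: t = d/v = 122/7.50 = 16.3 s

Phase 3 (decelerating): v₀ = 7.50 m/s, a = -0.7 m/s².
v = v₀ + at = 7.50 + (-0.7)(6.5) = 2.95 m/s
Δx = v₀t + ½at² = 7.50·6.5 + 0.5·-0.7·6.5² = 34.0 m
Distance in phase 3 = 34.0 m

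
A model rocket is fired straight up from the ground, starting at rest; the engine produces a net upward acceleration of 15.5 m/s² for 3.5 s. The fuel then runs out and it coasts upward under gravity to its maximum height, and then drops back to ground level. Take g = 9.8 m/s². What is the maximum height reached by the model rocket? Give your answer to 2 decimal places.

Phase 1 (powered ascent): v₀ = 0 m/s, a = 15.5 m/s².
v = v₀ + at = 0 + (15.5)(3.5) = 54.2 m/s
Δx = v₀t + ½at² = 0·3.5 + 0.5·15.5·3.5² = 94.9 m

Phase 2 (coasting upward): v₀ = 54.2 m/s, a = -9.8 m/s².
v = v₀ + at → t = (0 − 54.2) / -9.8 = 5.54 s
v² = v₀² + 2aΔx → Δx = (0² − 54.2²)/(2·-9.8) = 150 m
Maximum height = 94.9 + 150 = 245 m

245.09 m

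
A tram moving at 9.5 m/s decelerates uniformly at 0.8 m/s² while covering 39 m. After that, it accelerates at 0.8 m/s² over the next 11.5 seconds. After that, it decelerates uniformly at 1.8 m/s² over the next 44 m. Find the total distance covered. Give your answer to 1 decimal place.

Phase 1 (decelerating): v₀ = 9.50 m/s, a = -0.8 m/s².
v² = v₀² + 2aΔx = 9.50² + 2·-0.8·39 = 27.8 → v = 5.28 m/s
t = (v − v₀)/a = (5.28 − 9.50)/-0.8 = 5.28 s

Phase 2 (accelerating): v₀ = 5.28 m/s, a = 0.8 m/s².
v = v₀ + at = 5.28 + (0.8)(11.5) = 14.5 m/s
Δx = v₀t + ½at² = 5.28·11.5 + 0.5·0.8·11.5² = 114 m

Phase 3 (decelerating): v₀ = 14.5 m/s, a = -1.8 m/s².
v² = v₀² + 2aΔx = 14.5² + 2·-1.8·44 = 51.2 → v = 7.15 m/s
t = (v − v₀)/a = (7.15 − 14.5)/-1.8 = 4.07 s
Total distance = 39.0 + 114 + 44.0 = 197 m

196.6 m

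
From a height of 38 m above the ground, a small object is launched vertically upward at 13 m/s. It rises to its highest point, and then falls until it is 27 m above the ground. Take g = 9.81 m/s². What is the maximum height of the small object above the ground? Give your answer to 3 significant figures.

46.6 m

Phase 1 (rising): v₀ = 13.0 m/s, a = -9.81 m/s².
v = v₀ + at → t = (0 − 13.0) / -9.81 = 1.33 s
v² = v₀² + 2aΔx → Δx = (0² − 13.0²)/(2·-9.81) = 8.61 m
Maximum height = 38 + 8.61 = 46.6 m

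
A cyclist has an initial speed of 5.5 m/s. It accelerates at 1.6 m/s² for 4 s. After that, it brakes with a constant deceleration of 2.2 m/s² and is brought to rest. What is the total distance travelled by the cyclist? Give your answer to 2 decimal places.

66.98 m

Phase 1 (accelerating): v₀ = 5.50 m/s, a = 1.6 m/s².
v = v₀ + at = 5.50 + (1.6)(4) = 11.9 m/s
Δx = v₀t + ½at² = 5.50·4 + 0.5·1.6·4² = 34.8 m

Phase 2 (decelerating): v₀ = 11.9 m/s, a = -2.2 m/s².
v = v₀ + at → t = (0 − 11.9) / -2.2 = 5.41 s
v² = v₀² + 2aΔx → Δx = (0² − 11.9²)/(2·-2.2) = 32.2 m
Total distance = 34.8 + 32.2 = 67.0 m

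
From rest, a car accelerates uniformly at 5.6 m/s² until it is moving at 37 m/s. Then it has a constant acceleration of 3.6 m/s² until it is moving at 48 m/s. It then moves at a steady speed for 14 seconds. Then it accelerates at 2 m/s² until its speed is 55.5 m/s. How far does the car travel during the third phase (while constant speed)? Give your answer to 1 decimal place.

Phase 1 (accelerating): v₀ = 0 m/s, a = 5.6 m/s².
v = v₀ + at → t = (37 − 0) / 5.6 = 6.61 s
v² = v₀² + 2aΔx → Δx = (37² − 0²)/(2·5.6) = 122 m

Phase 2 (accelerating): v₀ = 37.0 m/s, a = 3.6 m/s².
v = v₀ + at → t = (48 − 37.0) / 3.6 = 3.06 s
v² = v₀² + 2aΔx → Δx = (48² − 37.0²)/(2·3.6) = 130 m

Phase 3 (constant speed): v₀ = 48.0 m/s, a = 0 m/s².
v = v₀ + at = 48.0 + (0)(14) = 48.0 m/s
Δx = v₀t + ½at² = 48.0·14 + 0.5·0·14² = 672 m
Distance in phase 3 = 672 m

672.0 m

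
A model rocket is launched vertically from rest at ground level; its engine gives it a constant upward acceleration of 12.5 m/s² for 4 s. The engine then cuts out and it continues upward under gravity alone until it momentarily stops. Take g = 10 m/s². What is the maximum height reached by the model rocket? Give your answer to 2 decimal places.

225.00 m

Phase 1 (powered ascent): v₀ = 0 m/s, a = 12.5 m/s².
v = v₀ + at = 0 + (12.5)(4) = 50.0 m/s
Δx = v₀t + ½at² = 0·4 + 0.5·12.5·4² = 100 m

Phase 2 (coasting upward): v₀ = 50.0 m/s, a = -10 m/s².
v = v₀ + at → t = (0 − 50.0) / -10 = 5.00 s
v² = v₀² + 2aΔx → Δx = (0² − 50.0²)/(2·-10) = 125 m
Maximum height = 100 + 125 = 225 m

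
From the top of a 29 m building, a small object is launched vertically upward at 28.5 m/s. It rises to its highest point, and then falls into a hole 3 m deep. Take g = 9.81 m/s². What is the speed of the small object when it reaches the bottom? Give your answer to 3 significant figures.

Phase 1 (rising): v₀ = 28.5 m/s, a = -9.81 m/s².
v = v₀ + at → t = (0 − 28.5) / -9.81 = 2.91 s
v² = v₀² + 2aΔx → Δx = (0² − 28.5²)/(2·-9.81) = 41.4 m

Phase 2 (falling): v₀ = 0 m/s, a = -9.81 m/s².
Falls 73.4 m from rest: t = √(2·73.4/9.81) = 3.87 s; v = g·t = 37.9 m/s.
Final speed = 37.9 m/s

37.9 m/s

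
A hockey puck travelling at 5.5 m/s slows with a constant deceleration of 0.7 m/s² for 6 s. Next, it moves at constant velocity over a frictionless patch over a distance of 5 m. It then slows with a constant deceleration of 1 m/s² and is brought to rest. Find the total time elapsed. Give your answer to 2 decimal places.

11.15 s

Phase 1 (decelerating): v₀ = 5.50 m/s, a = -0.7 m/s².
v = v₀ + at = 5.50 + (-0.7)(6) = 1.30 m/s
Δx = v₀t + ½at² = 5.50·6 + 0.5·-0.7·6² = 20.4 m

Phase 2 (constant speed): v₀ = 1.30 m/s, a = 0 m/s².
Constant speed: t = d/v = 5/1.30 = 3.85 s

Phase 3 (decelerating): v₀ = 1.30 m/s, a = -1 m/s².
v = v₀ + at → t = (0 − 1.30) / -1 = 1.30 s
v² = v₀² + 2aΔx → Δx = (0² − 1.30²)/(2·-1) = 0.845 m
Total time = 6.00 + 3.85 + 1.30 = 11.1 s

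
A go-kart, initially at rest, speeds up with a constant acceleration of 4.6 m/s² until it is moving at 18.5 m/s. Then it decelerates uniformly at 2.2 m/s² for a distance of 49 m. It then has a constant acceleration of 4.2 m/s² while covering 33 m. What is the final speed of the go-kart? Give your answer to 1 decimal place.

20.1 m/s

Phase 1 (accelerating): v₀ = 0 m/s, a = 4.6 m/s².
v = v₀ + at → t = (18.5 − 0) / 4.6 = 4.02 s
v² = v₀² + 2aΔx → Δx = (18.5² − 0²)/(2·4.6) = 37.2 m

Phase 2 (decelerating): v₀ = 18.5 m/s, a = -2.2 m/s².
v² = v₀² + 2aΔx = 18.5² + 2·-2.2·49 = 127 → v = 11.3 m/s
t = (v − v₀)/a = (11.3 − 18.5)/-2.2 = 3.29 s

Phase 3 (accelerating): v₀ = 11.3 m/s, a = 4.2 m/s².
v² = v₀² + 2aΔx = 11.3² + 2·4.2·33 = 404 → v = 20.1 m/s
t = (v − v₀)/a = (20.1 − 11.3)/4.2 = 2.11 s
Final speed = 20.1 m/s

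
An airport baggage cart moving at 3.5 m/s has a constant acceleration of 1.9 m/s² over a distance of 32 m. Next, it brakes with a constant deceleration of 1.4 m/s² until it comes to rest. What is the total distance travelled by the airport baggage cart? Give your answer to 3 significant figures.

Phase 1 (accelerating): v₀ = 3.50 m/s, a = 1.9 m/s².
v² = v₀² + 2aΔx = 3.50² + 2·1.9·32 = 134 → v = 11.6 m/s
t = (v − v₀)/a = (11.6 − 3.50)/1.9 = 4.25 s

Phase 2 (decelerating): v₀ = 11.6 m/s, a = -1.4 m/s².
v = v₀ + at → t = (0 − 11.6) / -1.4 = 8.26 s
v² = v₀² + 2aΔx → Δx = (0² − 11.6²)/(2·-1.4) = 47.8 m
Total distance = 32.0 + 47.8 = 79.8 m

79.8 m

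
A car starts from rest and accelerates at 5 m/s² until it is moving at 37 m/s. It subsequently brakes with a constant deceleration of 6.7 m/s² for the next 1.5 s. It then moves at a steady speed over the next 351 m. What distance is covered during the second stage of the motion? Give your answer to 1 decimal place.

48.0 m

Phase 1 (accelerating): v₀ = 0 m/s, a = 5 m/s².
v = v₀ + at → t = (37 − 0) / 5 = 7.40 s
v² = v₀² + 2aΔx → Δx = (37² − 0²)/(2·5) = 137 m

Phase 2 (decelerating): v₀ = 37.0 m/s, a = -6.7 m/s².
v = v₀ + at = 37.0 + (-6.7)(1.5) = 26.9 m/s
Δx = v₀t + ½at² = 37.0·1.5 + 0.5·-6.7·1.5² = 48.0 m
Distance in phase 2 = 48.0 m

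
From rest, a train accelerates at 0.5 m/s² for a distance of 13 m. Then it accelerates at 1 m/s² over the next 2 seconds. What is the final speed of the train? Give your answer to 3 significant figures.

Phase 1 (accelerating): v₀ = 0 m/s, a = 0.5 m/s².
v² = v₀² + 2aΔx = 0² + 2·0.5·13 = 13.0 → v = 3.61 m/s
t = (v − v₀)/a = (3.61 − 0)/0.5 = 7.21 s

Phase 2 (accelerating): v₀ = 3.61 m/s, a = 1 m/s².
v = v₀ + at = 3.61 + (1)(2) = 5.61 m/s
Δx = v₀t + ½at² = 3.61·2 + 0.5·1·2² = 9.21 m
Final speed = 5.61 m/s

5.61 m/s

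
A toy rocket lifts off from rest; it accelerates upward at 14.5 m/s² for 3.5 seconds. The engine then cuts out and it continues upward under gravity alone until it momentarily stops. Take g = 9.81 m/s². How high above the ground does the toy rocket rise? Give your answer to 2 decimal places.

Phase 1 (powered ascent): v₀ = 0 m/s, a = 14.5 m/s².
v = v₀ + at = 0 + (14.5)(3.5) = 50.8 m/s
Δx = v₀t + ½at² = 0·3.5 + 0.5·14.5·3.5² = 88.8 m

Phase 2 (coasting upward): v₀ = 50.8 m/s, a = -9.81 m/s².
v = v₀ + at → t = (0 − 50.8) / -9.81 = 5.17 s
v² = v₀² + 2aΔx → Δx = (0² − 50.8²)/(2·-9.81) = 131 m
Maximum height = 88.8 + 131 = 220 m

220.08 m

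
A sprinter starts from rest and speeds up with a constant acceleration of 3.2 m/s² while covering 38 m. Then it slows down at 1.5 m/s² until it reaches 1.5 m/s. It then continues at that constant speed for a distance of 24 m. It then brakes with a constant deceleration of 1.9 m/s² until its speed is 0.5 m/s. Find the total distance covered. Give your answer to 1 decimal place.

Phase 1 (accelerating): v₀ = 0 m/s, a = 3.2 m/s².
v² = v₀² + 2aΔx = 0² + 2·3.2·38 = 243 → v = 15.6 m/s
t = (v − v₀)/a = (15.6 − 0)/3.2 = 4.87 s

Phase 2 (decelerating): v₀ = 15.6 m/s, a = -1.5 m/s².
v = v₀ + at → t = (1.5 − 15.6) / -1.5 = 9.40 s
v² = v₀² + 2aΔx → Δx = (1.5² − 15.6²)/(2·-1.5) = 80.3 m

Phase 3 (constant speed): v₀ = 1.50 m/s, a = 0 m/s².
Constant speed: t = d/v = 24/1.50 = 16.0 s

Phase 4 (decelerating): v₀ = 1.50 m/s, a = -1.9 m/s².
v = v₀ + at → t = (0.5 − 1.50) / -1.9 = 0.526 s
v² = v₀² + 2aΔx → Δx = (0.5² − 1.50²)/(2·-1.9) = 0.526 m
Total distance = 38.0 + 80.3 + 24.0 + 0.526 = 143 m

142.8 m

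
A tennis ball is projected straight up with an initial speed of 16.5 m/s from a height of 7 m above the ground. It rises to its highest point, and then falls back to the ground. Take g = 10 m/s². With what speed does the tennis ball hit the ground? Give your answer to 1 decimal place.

Phase 1 (rising): v₀ = 16.5 m/s, a = -10 m/s².
v = v₀ + at → t = (0 − 16.5) / -10 = 1.65 s
v² = v₀² + 2aΔx → Δx = (0² − 16.5²)/(2·-10) = 13.6 m

Phase 2 (falling): v₀ = 0 m/s, a = -10 m/s².
Falls 20.6 m from rest: t = √(2·20.6/10) = 2.03 s; v = g·t = 20.3 m/s.
Final speed = 20.3 m/s

20.3 m/s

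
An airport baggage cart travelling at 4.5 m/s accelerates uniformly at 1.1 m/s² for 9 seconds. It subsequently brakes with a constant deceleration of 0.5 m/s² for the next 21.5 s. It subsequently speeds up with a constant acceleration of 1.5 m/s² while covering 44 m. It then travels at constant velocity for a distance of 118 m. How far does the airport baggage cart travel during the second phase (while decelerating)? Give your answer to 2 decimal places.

194.04 m

Phase 1 (accelerating): v₀ = 4.50 m/s, a = 1.1 m/s².
v = v₀ + at = 4.50 + (1.1)(9) = 14.4 m/s
Δx = v₀t + ½at² = 4.50·9 + 0.5·1.1·9² = 85.1 m

Phase 2 (decelerating): v₀ = 14.4 m/s, a = -0.5 m/s².
v = v₀ + at = 14.4 + (-0.5)(21.5) = 3.65 m/s
Δx = v₀t + ½at² = 14.4·21.5 + 0.5·-0.5·21.5² = 194 m
Distance in phase 2 = 194 m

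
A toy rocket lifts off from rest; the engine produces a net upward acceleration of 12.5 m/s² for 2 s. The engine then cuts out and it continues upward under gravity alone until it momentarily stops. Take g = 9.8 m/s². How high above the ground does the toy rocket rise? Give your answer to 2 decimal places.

56.89 m

Phase 1 (powered ascent): v₀ = 0 m/s, a = 12.5 m/s².
v = v₀ + at = 0 + (12.5)(2) = 25.0 m/s
Δx = v₀t + ½at² = 0·2 + 0.5·12.5·2² = 25.0 m

Phase 2 (coasting upward): v₀ = 25.0 m/s, a = -9.8 m/s².
v = v₀ + at → t = (0 − 25.0) / -9.8 = 2.55 s
v² = v₀² + 2aΔx → Δx = (0² − 25.0²)/(2·-9.8) = 31.9 m
Maximum height = 25.0 + 31.9 = 56.9 m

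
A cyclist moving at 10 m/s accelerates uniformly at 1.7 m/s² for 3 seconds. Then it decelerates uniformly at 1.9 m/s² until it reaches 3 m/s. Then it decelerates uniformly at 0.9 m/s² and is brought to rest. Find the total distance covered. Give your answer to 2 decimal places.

Phase 1 (accelerating): v₀ = 10.0 m/s, a = 1.7 m/s².
v = v₀ + at = 10.0 + (1.7)(3) = 15.1 m/s
Δx = v₀t + ½at² = 10.0·3 + 0.5·1.7·3² = 37.6 m

Phase 2 (decelerating): v₀ = 15.1 m/s, a = -1.9 m/s².
v = v₀ + at → t = (3 − 15.1) / -1.9 = 6.37 s
v² = v₀² + 2aΔx → Δx = (3² − 15.1²)/(2·-1.9) = 57.6 m

Phase 3 (decelerating): v₀ = 3.00 m/s, a = -0.9 m/s².
v = v₀ + at → t = (0 − 3.00) / -0.9 = 3.33 s
v² = v₀² + 2aΔx → Δx = (0² − 3.00²)/(2·-0.9) = 5.00 m
Total distance = 37.6 + 57.6 + 5.00 = 100 m

100.28 m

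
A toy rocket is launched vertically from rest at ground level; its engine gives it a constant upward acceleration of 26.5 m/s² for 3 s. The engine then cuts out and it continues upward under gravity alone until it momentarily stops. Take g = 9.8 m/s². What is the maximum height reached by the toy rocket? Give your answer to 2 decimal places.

441.71 m

Phase 1 (powered ascent): v₀ = 0 m/s, a = 26.5 m/s².
v = v₀ + at = 0 + (26.5)(3) = 79.5 m/s
Δx = v₀t + ½at² = 0·3 + 0.5·26.5·3² = 119 m

Phase 2 (coasting upward): v₀ = 79.5 m/s, a = -9.8 m/s².
v = v₀ + at → t = (0 − 79.5) / -9.8 = 8.11 s
v² = v₀² + 2aΔx → Δx = (0² − 79.5²)/(2·-9.8) = 322 m
Maximum height = 119 + 322 = 442 m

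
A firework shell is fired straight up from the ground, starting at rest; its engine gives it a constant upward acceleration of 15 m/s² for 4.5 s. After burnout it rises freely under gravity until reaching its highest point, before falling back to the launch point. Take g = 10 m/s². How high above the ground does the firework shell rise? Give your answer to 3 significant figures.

Phase 1 (powered ascent): v₀ = 0 m/s, a = 15 m/s².
v = v₀ + at = 0 + (15)(4.5) = 67.5 m/s
Δx = v₀t + ½at² = 0·4.5 + 0.5·15·4.5² = 152 m

Phase 2 (coasting upward): v₀ = 67.5 m/s, a = -10 m/s².
v = v₀ + at → t = (0 − 67.5) / -10 = 6.75 s
v² = v₀² + 2aΔx → Δx = (0² − 67.5²)/(2·-10) = 228 m
Maximum height = 152 + 228 = 380 m

380 m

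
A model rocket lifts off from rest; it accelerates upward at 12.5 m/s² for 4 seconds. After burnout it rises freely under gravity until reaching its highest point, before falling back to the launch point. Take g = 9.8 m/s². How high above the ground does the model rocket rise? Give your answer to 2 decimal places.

Phase 1 (powered ascent): v₀ = 0 m/s, a = 12.5 m/s².
v = v₀ + at = 0 + (12.5)(4) = 50.0 m/s
Δx = v₀t + ½at² = 0·4 + 0.5·12.5·4² = 100 m

Phase 2 (coasting upward): v₀ = 50.0 m/s, a = -9.8 m/s².
v = v₀ + at → t = (0 − 50.0) / -9.8 = 5.10 s
v² = v₀² + 2aΔx → Δx = (0² − 50.0²)/(2·-9.8) = 128 m
Maximum height = 100 + 128 = 228 m

227.55 m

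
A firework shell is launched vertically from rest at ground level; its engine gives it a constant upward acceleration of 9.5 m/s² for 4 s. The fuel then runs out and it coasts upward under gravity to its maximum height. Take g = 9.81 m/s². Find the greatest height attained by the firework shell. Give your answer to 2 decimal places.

Phase 1 (powered ascent): v₀ = 0 m/s, a = 9.5 m/s².
v = v₀ + at = 0 + (9.5)(4) = 38.0 m/s
Δx = v₀t + ½at² = 0·4 + 0.5·9.5·4² = 76.0 m

Phase 2 (coasting upward): v₀ = 38.0 m/s, a = -9.81 m/s².
v = v₀ + at → t = (0 − 38.0) / -9.81 = 3.87 s
v² = v₀² + 2aΔx → Δx = (0² − 38.0²)/(2·-9.81) = 73.6 m
Maximum height = 76.0 + 73.6 = 150 m

149.60 m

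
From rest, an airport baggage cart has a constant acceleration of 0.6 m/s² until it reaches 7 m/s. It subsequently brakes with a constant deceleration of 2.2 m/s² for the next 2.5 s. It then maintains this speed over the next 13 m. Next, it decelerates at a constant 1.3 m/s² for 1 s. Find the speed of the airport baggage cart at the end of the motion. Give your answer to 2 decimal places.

Phase 1 (accelerating): v₀ = 0 m/s, a = 0.6 m/s².
v = v₀ + at → t = (7 − 0) / 0.6 = 11.7 s
v² = v₀² + 2aΔx → Δx = (7² − 0²)/(2·0.6) = 40.8 m

Phase 2 (decelerating): v₀ = 7.00 m/s, a = -2.2 m/s².
v = v₀ + at = 7.00 + (-2.2)(2.5) = 1.50 m/s
Δx = v₀t + ½at² = 7.00·2.5 + 0.5·-2.2·2.5² = 10.6 m

Phase 3 (constant speed): v₀ = 1.50 m/s, a = 0 m/s².
Constant speed: t = d/v = 13/1.50 = 8.67 s

Phase 4 (decelerating): v₀ = 1.50 m/s, a = -1.3 m/s².
v = v₀ + at = 1.50 + (-1.3)(1) = 0.200 m/s
Δx = v₀t + ½at² = 1.50·1 + 0.5·-1.3·1² = 0.850 m
Final speed = 0.200 m/s

0.20 m/s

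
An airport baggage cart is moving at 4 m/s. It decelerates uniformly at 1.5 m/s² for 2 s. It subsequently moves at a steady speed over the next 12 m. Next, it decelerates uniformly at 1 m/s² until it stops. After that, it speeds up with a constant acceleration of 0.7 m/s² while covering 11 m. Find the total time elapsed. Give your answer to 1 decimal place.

20.6 s

Phase 1 (decelerating): v₀ = 4.00 m/s, a = -1.5 m/s².
v = v₀ + at = 4.00 + (-1.5)(2) = 1.00 m/s
Δx = v₀t + ½at² = 4.00·2 + 0.5·-1.5·2² = 5.00 m

Phase 2 (constant speed): v₀ = 1.00 m/s, a = 0 m/s².
Constant speed: t = d/v = 12/1.00 = 12.0 s

Phase 3 (decelerating): v₀ = 1.00 m/s, a = -1 m/s².
v = v₀ + at → t = (0 − 1.00) / -1 = 1.00 s
v² = v₀² + 2aΔx → Δx = (0² − 1.00²)/(2·-1) = 0.500 m

Phase 4 (accelerating): v₀ = 0 m/s, a = 0.7 m/s².
v² = v₀² + 2aΔx = 0² + 2·0.7·11 = 15.4 → v = 3.92 m/s
t = (v − v₀)/a = (3.92 − 0)/0.7 = 5.61 s
Total time = 2.00 + 12.0 + 1.00 + 5.61 = 20.6 s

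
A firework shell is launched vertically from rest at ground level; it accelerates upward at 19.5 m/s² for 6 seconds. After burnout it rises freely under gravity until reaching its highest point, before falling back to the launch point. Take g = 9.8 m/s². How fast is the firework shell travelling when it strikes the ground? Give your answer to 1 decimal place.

Phase 1 (powered ascent): v₀ = 0 m/s, a = 19.5 m/s².
v = v₀ + at = 0 + (19.5)(6) = 117 m/s
Δx = v₀t + ½at² = 0·6 + 0.5·19.5·6² = 351 m

Phase 2 (coasting upward): v₀ = 117 m/s, a = -9.8 m/s².
v = v₀ + at → t = (0 − 117) / -9.8 = 11.9 s
v² = v₀² + 2aΔx → Δx = (0² − 117²)/(2·-9.8) = 698 m

Phase 3 (free fall): v₀ = 0 m/s, a = -9.8 m/s².
Falls 1050 m from rest: t = √(2·1050/9.8) = 14.6 s; v = g·t = 143 m/s.
Impact speed = 143 m/s

143.4 m/s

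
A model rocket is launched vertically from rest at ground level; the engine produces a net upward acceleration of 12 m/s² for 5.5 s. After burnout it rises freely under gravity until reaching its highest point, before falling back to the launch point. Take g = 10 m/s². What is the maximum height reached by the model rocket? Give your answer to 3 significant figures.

Phase 1 (powered ascent): v₀ = 0 m/s, a = 12 m/s².
v = v₀ + at = 0 + (12)(5.5) = 66.0 m/s
Δx = v₀t + ½at² = 0·5.5 + 0.5·12·5.5² = 182 m

Phase 2 (coasting upward): v₀ = 66.0 m/s, a = -10 m/s².
v = v₀ + at → t = (0 − 66.0) / -10 = 6.60 s
v² = v₀² + 2aΔx → Δx = (0² − 66.0²)/(2·-10) = 218 m
Maximum height = 182 + 218 = 399 m

399 m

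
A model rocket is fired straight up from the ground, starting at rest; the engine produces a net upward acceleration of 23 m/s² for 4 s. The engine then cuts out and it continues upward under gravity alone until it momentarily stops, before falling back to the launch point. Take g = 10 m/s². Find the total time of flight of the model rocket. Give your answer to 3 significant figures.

Phase 1 (powered ascent): v₀ = 0 m/s, a = 23 m/s².
v = v₀ + at = 0 + (23)(4) = 92.0 m/s
Δx = v₀t + ½at² = 0·4 + 0.5·23·4² = 184 m

Phase 2 (coasting upward): v₀ = 92.0 m/s, a = -10 m/s².
v = v₀ + at → t = (0 − 92.0) / -10 = 9.20 s
v² = v₀² + 2aΔx → Δx = (0² − 92.0²)/(2·-10) = 423 m

Phase 3 (free fall): v₀ = 0 m/s, a = -10 m/s².
Falls 607 m from rest: t = √(2·607/10) = 11.0 s; v = g·t = 110 m/s.
Total time = 4.00 + 9.20 + 11.0 = 24.2 s

24.2 s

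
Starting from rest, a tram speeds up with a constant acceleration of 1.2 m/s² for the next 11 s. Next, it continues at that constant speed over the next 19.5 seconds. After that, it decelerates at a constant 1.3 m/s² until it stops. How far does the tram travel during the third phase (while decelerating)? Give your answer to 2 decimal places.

Phase 1 (accelerating): v₀ = 0 m/s, a = 1.2 m/s².
v = v₀ + at = 0 + (1.2)(11) = 13.2 m/s
Δx = v₀t + ½at² = 0·11 + 0.5·1.2·11² = 72.6 m

Phase 2 (constant speed): v₀ = 13.2 m/s, a = 0 m/s².
v = v₀ + at = 13.2 + (0)(19.5) = 13.2 m/s
Δx = v₀t + ½at² = 13.2·19.5 + 0.5·0·19.5² = 257 m

Phase 3 (decelerating): v₀ = 13.2 m/s, a = -1.3 m/s².
v = v₀ + at → t = (0 − 13.2) / -1.3 = 10.2 s
v² = v₀² + 2aΔx → Δx = (0² − 13.2²)/(2·-1.3) = 67.0 m
Distance in phase 3 = 67.0 m

67.02 m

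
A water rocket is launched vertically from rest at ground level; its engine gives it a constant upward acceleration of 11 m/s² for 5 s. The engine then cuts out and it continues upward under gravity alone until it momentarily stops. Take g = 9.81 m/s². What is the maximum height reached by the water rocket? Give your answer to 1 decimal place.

Phase 1 (powered ascent): v₀ = 0 m/s, a = 11 m/s².
v = v₀ + at = 0 + (11)(5) = 55.0 m/s
Δx = v₀t + ½at² = 0·5 + 0.5·11·5² = 138 m

Phase 2 (coasting upward): v₀ = 55.0 m/s, a = -9.81 m/s².
v = v₀ + at → t = (0 − 55.0) / -9.81 = 5.61 s
v² = v₀² + 2aΔx → Δx = (0² − 55.0²)/(2·-9.81) = 154 m
Maximum height = 138 + 154 = 292 m

291.7 m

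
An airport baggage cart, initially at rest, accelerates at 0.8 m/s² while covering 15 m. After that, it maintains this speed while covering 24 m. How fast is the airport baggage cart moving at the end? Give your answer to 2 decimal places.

4.90 m/s

Phase 1 (accelerating): v₀ = 0 m/s, a = 0.8 m/s².
v² = v₀² + 2aΔx = 0² + 2·0.8·15 = 24.0 → v = 4.90 m/s
t = (v − v₀)/a = (4.90 − 0)/0.8 = 6.12 s

Phase 2 (constant speed): v₀ = 4.90 m/s, a = 0 m/s².
Constant speed: t = d/v = 24/4.90 = 4.90 s
Final speed = 4.90 m/s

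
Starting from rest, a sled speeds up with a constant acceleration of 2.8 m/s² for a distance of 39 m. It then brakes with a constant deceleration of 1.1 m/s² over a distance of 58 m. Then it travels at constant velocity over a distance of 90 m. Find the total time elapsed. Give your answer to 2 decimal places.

19.50 s

Phase 1 (accelerating): v₀ = 0 m/s, a = 2.8 m/s².
v² = v₀² + 2aΔx = 0² + 2·2.8·39 = 218 → v = 14.8 m/s
t = (v − v₀)/a = (14.8 − 0)/2.8 = 5.28 s

Phase 2 (decelerating): v₀ = 14.8 m/s, a = -1.1 m/s².
v² = v₀² + 2aΔx = 14.8² + 2·-1.1·58 = 90.8 → v = 9.53 m/s
t = (v − v₀)/a = (9.53 − 14.8)/-1.1 = 4.77 s

Phase 3 (constant speed): v₀ = 9.53 m/s, a = 0 m/s².
Constant speed: t = d/v = 90/9.53 = 9.44 s
Total time = 5.28 + 4.77 + 9.44 = 19.5 s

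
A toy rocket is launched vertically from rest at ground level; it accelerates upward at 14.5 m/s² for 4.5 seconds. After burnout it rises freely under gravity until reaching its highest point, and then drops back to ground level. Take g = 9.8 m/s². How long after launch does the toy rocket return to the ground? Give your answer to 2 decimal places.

19.78 s

Phase 1 (powered ascent): v₀ = 0 m/s, a = 14.5 m/s².
v = v₀ + at = 0 + (14.5)(4.5) = 65.2 m/s
Δx = v₀t + ½at² = 0·4.5 + 0.5·14.5·4.5² = 147 m

Phase 2 (coasting upward): v₀ = 65.2 m/s, a = -9.8 m/s².
v = v₀ + at → t = (0 − 65.2) / -9.8 = 6.66 s
v² = v₀² + 2aΔx → Δx = (0² − 65.2²)/(2·-9.8) = 217 m

Phase 3 (free fall): v₀ = 0 m/s, a = -9.8 m/s².
Falls 364 m from rest: t = √(2·364/9.8) = 8.62 s; v = g·t = 84.5 m/s.
Total time = 4.50 + 6.66 + 8.62 = 19.8 s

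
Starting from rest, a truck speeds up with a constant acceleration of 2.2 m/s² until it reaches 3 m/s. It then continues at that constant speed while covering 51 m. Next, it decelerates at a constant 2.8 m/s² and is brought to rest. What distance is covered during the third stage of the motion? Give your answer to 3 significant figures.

Phase 1 (accelerating): v₀ = 0 m/s, a = 2.2 m/s².
v = v₀ + at → t = (3 − 0) / 2.2 = 1.36 s
v² = v₀² + 2aΔx → Δx = (3² − 0²)/(2·2.2) = 2.05 m

Phase 2 (constant speed): v₀ = 3.00 m/s, a = 0 m/s².
Constant speed: t = d/v = 51/3.00 = 17.0 s

Phase 3 (decelerating): v₀ = 3.00 m/s, a = -2.8 m/s².
v = v₀ + at → t = (0 − 3.00) / -2.8 = 1.07 s
v² = v₀² + 2aΔx → Δx = (0² − 3.00²)/(2·-2.8) = 1.61 m
Distance in phase 3 = 1.61 m

1.61 m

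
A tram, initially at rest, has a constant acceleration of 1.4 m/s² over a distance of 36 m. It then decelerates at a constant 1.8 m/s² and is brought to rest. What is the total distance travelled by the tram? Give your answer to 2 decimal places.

64.00 m

Phase 1 (accelerating): v₀ = 0 m/s, a = 1.4 m/s².
v² = v₀² + 2aΔx = 0² + 2·1.4·36 = 101 → v = 10.0 m/s
t = (v − v₀)/a = (10.0 − 0)/1.4 = 7.17 s

Phase 2 (decelerating): v₀ = 10.0 m/s, a = -1.8 m/s².
v = v₀ + at → t = (0 − 10.0) / -1.8 = 5.58 s
v² = v₀² + 2aΔx → Δx = (0² − 10.0²)/(2·-1.8) = 28.0 m
Total distance = 36.0 + 28.0 = 64.0 m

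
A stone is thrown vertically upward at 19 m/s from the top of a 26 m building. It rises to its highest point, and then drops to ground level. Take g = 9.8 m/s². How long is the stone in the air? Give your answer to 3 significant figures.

4.95 s

Phase 1 (rising): v₀ = 19.0 m/s, a = -9.8 m/s².
v = v₀ + at → t = (0 − 19.0) / -9.8 = 1.94 s
v² = v₀² + 2aΔx → Δx = (0² − 19.0²)/(2·-9.8) = 18.4 m

Phase 2 (falling): v₀ = 0 m/s, a = -9.8 m/s².
Falls 44.4 m from rest: t = √(2·44.4/9.8) = 3.01 s; v = g·t = 29.5 m/s.
Total time = 1.94 + 3.01 = 4.95 s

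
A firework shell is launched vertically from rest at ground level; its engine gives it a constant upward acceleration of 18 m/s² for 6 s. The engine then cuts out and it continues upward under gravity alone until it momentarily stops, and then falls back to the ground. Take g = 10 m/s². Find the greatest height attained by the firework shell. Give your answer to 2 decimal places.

907.20 m

Phase 1 (powered ascent): v₀ = 0 m/s, a = 18 m/s².
v = v₀ + at = 0 + (18)(6) = 108 m/s
Δx = v₀t + ½at² = 0·6 + 0.5·18·6² = 324 m

Phase 2 (coasting upward): v₀ = 108 m/s, a = -10 m/s².
v = v₀ + at → t = (0 − 108) / -10 = 10.8 s
v² = v₀² + 2aΔx → Δx = (0² − 108²)/(2·-10) = 583 m
Maximum height = 324 + 583 = 907 m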